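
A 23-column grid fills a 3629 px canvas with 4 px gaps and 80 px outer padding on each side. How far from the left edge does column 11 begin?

1590 px

Inside the margins: 3629 − 160 = 3469 px.
23 columns + 22 gaps: 23c + 22·4 = 3469.
23c = 3469 − 88 = 3381, so c = 147 px.
Each column+gutter stride is 151 px; 10 of them past the 80 px margin is 80 + 1510 = 1590 px.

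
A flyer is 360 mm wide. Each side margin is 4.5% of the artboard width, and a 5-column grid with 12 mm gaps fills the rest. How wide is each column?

55.92 mm

Each margin = 4.5% of 360 = 16.2 mm; content = 360 − 2·16.2 = 327.6 mm.
327.6 − 4·12 = 279.6; ÷5 gives c = 55.92 mm.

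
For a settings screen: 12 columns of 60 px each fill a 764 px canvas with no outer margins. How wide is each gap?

12·60 + 11g = 764 → 11g = 44 → g = 4 px.

4 px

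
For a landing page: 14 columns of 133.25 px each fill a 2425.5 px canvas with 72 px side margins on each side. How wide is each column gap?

Inside the margins: 2425.5 − 144 = 2281.5 px.
14·133.25 + 13g = 2281.5 → 13g = 416 → g = 32 px.

32 px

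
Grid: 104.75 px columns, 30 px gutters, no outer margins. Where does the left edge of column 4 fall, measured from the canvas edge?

404.25 px

Each column+gutter stride is 134.75 px; with no margin, 3 of them is 404.25 px.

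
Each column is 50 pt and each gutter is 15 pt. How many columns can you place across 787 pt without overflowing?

12 columns

Each extra column adds 50 + 15 = 65 pt.
(787 + 15) / 65 = 12.34, so 12 columns fit.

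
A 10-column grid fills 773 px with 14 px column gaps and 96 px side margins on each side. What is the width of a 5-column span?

Take off 192 px of margins, leaving 581 px.
10c + 9·14 = 581 → 10c = 455 → c = 45.5 px.
5-column span = 5·45.5 + 4·14 = 283.5 px.

283.5 px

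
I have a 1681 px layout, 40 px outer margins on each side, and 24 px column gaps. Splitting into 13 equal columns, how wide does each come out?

101 px

Inside the margins: 1681 − 80 = 1601 px.
Subtracting 12 column gaps of 24 leaves 1313 for 13 columns, so c = 101 px.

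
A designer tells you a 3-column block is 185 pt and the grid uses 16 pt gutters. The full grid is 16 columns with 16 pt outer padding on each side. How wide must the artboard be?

1088 pt

Subtracting 2 gutters of 16 leaves 153 for 3 columns, so c = 51 pt.
Total width: 2·16 + 16·51 + 15·16 = 1088 pt.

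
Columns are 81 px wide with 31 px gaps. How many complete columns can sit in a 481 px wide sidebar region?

4 columns: 4·81 + 3·31 = 417 px ≤ 481.
5 columns: 529 px > 481. So 4.

4 columns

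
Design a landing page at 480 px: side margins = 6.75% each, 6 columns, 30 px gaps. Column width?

Margins: 6.75% × 480 = 32.4 px each, so content = 480 − 64.8 = 415.2 px.
6c + 5·30 = 415.2 → 6c = 265.2 → c = 44.2 px.

44.2 px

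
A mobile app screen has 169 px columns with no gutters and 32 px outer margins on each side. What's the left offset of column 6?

877 px

Each column+gutter stride is 169 px; 5 of them past the 32 px margin is 32 + 845 = 877 px.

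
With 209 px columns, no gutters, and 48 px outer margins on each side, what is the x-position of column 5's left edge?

Before column 5: the margin + 4 columns + 4 gutters.
Offset = 48 + 4·(209 + 0) = 48 + 836 = 884 px.

884 px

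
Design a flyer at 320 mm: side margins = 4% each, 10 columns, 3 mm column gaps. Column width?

26.74 mm

Margins: 4% × 320 = 12.8 mm each, so content = 320 − 25.6 = 294.4 mm.
Subtracting 9 column gaps of 3 leaves 267.4 for 10 columns, so c = 26.74 mm.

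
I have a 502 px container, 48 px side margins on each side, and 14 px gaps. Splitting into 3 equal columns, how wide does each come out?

Content width = 502 − 2·48 = 406 px.
3 columns + 2 gaps: 3c + 2·14 = 406.
3c = 406 − 28 = 378, so c = 126 px.

126 px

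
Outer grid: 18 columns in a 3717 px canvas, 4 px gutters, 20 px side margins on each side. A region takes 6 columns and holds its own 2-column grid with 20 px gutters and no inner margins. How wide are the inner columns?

601.5 px

Inside the margins: 3717 − 40 = 3677 px.
Subtracting 17 gutters of 4 leaves 3609 for 18 columns, so c = 200.5 px.
6-column span = 6·200.5 + 5·4 = 1223 px.
2 columns + 1 gutter: 2d + 1·20 = 1223.
2d = 1223 − 20 = 1203, so d = 601.5 px.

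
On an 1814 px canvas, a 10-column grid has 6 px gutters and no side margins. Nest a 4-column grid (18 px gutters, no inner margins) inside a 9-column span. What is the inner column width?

10 columns + 9 gutters: 10c + 9·6 = 1814.
10c = 1814 − 54 = 1760, so c = 176 px.
9-column span = 9·176 + 8·6 = 1632 px.
Subtracting 3 gutters of 18 leaves 1578 for 4 columns, so d = 394.5 px.

394.5 px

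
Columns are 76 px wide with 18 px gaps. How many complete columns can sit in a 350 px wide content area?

3 columns

k columns need k·76 + (k−1)·18 = k·94 − 18.
k·94 − 18 ≤ 350 → k ≤ 368 / 94 ≈ 3.91, so k = 3.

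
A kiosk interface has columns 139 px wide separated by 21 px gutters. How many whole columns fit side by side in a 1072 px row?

6 columns

6 columns: 6·139 + 5·21 = 939 px ≤ 1072.
7 columns: 1099 px > 1072. So 6.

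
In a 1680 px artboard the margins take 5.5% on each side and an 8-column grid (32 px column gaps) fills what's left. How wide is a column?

Each margin = 5.5% of 1680 = 92.4 px; content = 1680 − 2·92.4 = 1495.2 px.
8 columns + 7 column gaps: 8c + 7·32 = 1495.2.
8c = 1495.2 − 224 = 1271.2, so c = 158.9 px.

158.9 px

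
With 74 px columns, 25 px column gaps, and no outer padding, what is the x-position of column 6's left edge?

495 px

Each column+gutter stride is 99 px; with no margin, 5 of them is 495 px.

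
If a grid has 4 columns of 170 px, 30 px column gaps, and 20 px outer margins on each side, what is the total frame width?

810 px

Total width: 2·20 + 4·170 + 3·30 = 810 px.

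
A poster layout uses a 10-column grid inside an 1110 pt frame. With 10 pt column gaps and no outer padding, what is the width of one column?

102 pt

10c + 9·10 = 1110 → 10c = 1020 → c = 102 pt.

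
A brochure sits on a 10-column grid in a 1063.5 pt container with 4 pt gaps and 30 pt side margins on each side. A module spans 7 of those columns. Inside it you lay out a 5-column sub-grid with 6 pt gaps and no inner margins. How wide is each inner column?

Take off 60 pt of margins, leaving 1003.5 pt.
10 columns + 9 gaps: 10c + 9·4 = 1003.5.
10c = 1003.5 − 36 = 967.5, so c = 96.75 pt.
7 columns plus 6 gaps: 677.25 + 24 = 701.25 pt.
5 columns + 4 gaps: 5d + 4·6 = 701.25.
5d = 701.25 − 24 = 677.25, so d = 135.45 pt.

135.45 pt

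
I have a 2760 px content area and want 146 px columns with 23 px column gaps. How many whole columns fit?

16 columns: 16·146 + 15·23 = 2681 px ≤ 2760.
17 columns: 2850 px > 2760. So 16.

16 columns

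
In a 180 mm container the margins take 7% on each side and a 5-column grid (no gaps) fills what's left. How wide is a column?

180 × (1 − 2·7%) = 180 × 86% = 154.8 mm for the columns.
154.8 / 5 = 30.96 mm per column.

30.96 mm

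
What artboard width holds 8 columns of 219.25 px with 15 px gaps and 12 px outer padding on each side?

1883 px

Total width: 2·12 + 8·219.25 + 7·15 = 1883 px.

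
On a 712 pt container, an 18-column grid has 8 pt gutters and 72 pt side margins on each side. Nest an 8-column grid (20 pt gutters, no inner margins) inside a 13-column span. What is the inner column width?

33.5 pt

Subtract both margins: 712 − 2·72 = 568 pt.
Subtracting 17 gutters of 8 leaves 432 for 18 columns, so c = 24 pt.
13-column span = 13·24 + 12·8 = 408 pt.
408 − 7·20 = 268; ÷8 gives d = 33.5 pt.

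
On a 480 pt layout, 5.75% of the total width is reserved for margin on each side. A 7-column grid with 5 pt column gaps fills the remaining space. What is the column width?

Margins: 5.75% × 480 = 27.6 pt each, so content = 480 − 55.2 = 424.8 pt.
7c + 6·5 = 424.8 → 7c = 394.8 → c = 56.4 pt.

56.4 pt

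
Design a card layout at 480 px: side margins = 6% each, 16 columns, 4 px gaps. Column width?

22.65 px

Each margin = 6% of 480 = 28.8 px; content = 480 − 2·28.8 = 422.4 px.
Subtracting 15 gaps of 4 leaves 362.4 for 16 columns, so c = 22.65 px.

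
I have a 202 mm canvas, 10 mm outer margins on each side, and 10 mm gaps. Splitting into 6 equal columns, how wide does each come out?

22 mm

Take off 20 mm of margins, leaving 182 mm.
6 columns + 5 gaps: 6c + 5·10 = 182.
6c = 182 − 50 = 132, so c = 22 mm.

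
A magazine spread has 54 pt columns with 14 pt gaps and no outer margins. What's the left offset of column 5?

No margin, so column 5 starts at 4·(column + gutter) = 4·68 = 272 pt.

272 pt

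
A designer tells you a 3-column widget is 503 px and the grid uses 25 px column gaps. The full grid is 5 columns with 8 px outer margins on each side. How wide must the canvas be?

871 px

503 − 2·25 = 453; ÷3 gives c = 151 px.
Adding margins, columns and gutters: 16 + 755 + 100 = 871 px.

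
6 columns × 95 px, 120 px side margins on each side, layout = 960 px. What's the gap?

Content width = 960 − 2·120 = 720 px.
Columns use 570 px, leaving 150 px across 5 gaps = 30 px each.

30 px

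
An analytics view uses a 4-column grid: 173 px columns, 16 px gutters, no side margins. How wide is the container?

740 px

Container = 4·173 + 3·16 = 692 + 48 = 740 px.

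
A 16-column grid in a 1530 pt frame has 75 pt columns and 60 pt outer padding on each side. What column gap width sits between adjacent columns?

14 pt

Inside the margins: 1530 − 120 = 1410 pt.
Columns use 1200 pt, leaving 210 pt across 15 column gaps = 14 pt each.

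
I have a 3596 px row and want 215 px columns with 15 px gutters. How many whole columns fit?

15 columns: 15·215 + 14·15 = 3435 px ≤ 3596.
16 columns: 3665 px > 3596. So 15.

15 columns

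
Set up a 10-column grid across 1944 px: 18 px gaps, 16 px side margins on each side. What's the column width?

Inside the margins: 1944 − 32 = 1912 px.
1912 − 9·18 = 1750; ÷10 gives c = 175 px.

175 px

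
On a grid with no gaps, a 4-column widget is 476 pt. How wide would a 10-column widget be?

476 / 4 = 119 pt per column.
10-column span = 10·119 = 1190 pt.

1190 pt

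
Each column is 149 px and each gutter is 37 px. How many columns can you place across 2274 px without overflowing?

k columns need k·149 + (k−1)·37 = k·186 − 37.
k·186 − 37 ≤ 2274 → k ≤ 2311 / 186 ≈ 12.42, so k = 12.

12 columns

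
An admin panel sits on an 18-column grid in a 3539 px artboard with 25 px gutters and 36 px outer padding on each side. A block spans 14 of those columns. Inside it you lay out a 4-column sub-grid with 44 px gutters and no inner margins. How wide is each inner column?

Take off 72 px of margins, leaving 3467 px.
3467 − 17·25 = 3042; ÷18 gives c = 169 px.
Span of 14: 14·169 + 13·25 = 2366 + 325 = 2691 px.
4 columns + 3 gutters: 4d + 3·44 = 2691.
4d = 2691 − 132 = 2559, so d = 639.75 px.

639.75 px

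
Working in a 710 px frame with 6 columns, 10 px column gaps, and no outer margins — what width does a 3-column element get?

6 columns + 5 column gaps: 6c + 5·10 = 710.
6c = 710 − 50 = 660, so c = 110 px.
3-column span = 3·110 + 2·10 = 350 px.

350 px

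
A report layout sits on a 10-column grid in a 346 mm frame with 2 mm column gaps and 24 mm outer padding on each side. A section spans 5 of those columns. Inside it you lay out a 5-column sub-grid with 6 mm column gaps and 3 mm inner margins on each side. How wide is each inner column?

23.6 mm

Outer content = 346 − 2·24 = 298 mm.
Subtracting 9 column gaps of 2 leaves 280 for 10 columns, so c = 28 mm.
Span of 5: 5·28 + 4·2 = 140 + 8 = 148 mm.
Inner content = 148 − 2·3 = 142 mm.
5 columns + 4 column gaps: 5d + 4·6 = 142.
5d = 142 − 24 = 118, so d = 23.6 mm.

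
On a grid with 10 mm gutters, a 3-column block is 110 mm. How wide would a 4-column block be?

150 mm

3c + 2·10 = 110 → 3c = 90 → c = 30 mm.
4 columns plus 3 gutters: 120 + 30 = 150 mm.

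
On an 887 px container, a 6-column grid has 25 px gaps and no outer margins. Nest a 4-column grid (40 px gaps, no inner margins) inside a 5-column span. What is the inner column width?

153.75 px

6c + 5·25 = 887 → 6c = 762 → c = 127 px.
5-column span = 5·127 + 4·25 = 735 px.
Subtracting 3 gaps of 40 leaves 615 for 4 columns, so d = 153.75 px.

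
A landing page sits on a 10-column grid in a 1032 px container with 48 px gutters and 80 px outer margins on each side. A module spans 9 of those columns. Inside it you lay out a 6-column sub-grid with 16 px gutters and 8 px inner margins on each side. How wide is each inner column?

Inside the margins: 1032 − 160 = 872 px.
10 columns + 9 gutters: 10c + 9·48 = 872.
10c = 872 − 432 = 440, so c = 44 px.
9 columns plus 8 gutters: 396 + 384 = 780 px.
Inner content = 780 − 2·8 = 764 px.
6 columns + 5 gutters: 6d + 5·16 = 764.
6d = 764 − 80 = 684, so d = 114 px.

114 px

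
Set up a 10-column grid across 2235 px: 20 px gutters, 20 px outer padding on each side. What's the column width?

201.5 px

Take off 40 px of margins, leaving 2195 px.
10 columns + 9 gutters: 10c + 9·20 = 2195.
10c = 2195 − 180 = 2015, so c = 201.5 px.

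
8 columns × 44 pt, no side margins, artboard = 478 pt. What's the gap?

Columns use 352 pt, leaving 126 pt across 7 gaps = 18 pt each.

18 pt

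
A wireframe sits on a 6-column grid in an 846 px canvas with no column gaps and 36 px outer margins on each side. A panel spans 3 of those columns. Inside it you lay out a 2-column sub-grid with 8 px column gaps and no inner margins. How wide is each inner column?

Take off 72 px of margins, leaving 774 px.
774 / 6 = 129 px per column.
With no column gaps, 3 columns span 3·129 = 387 px.
2d + 1·8 = 387 → 2d = 379 → d = 189.5 px.

189.5 px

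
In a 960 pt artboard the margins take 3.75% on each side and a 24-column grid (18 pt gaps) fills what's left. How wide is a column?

19.75 pt

Each margin = 3.75% of 960 = 36 pt; content = 960 − 2·36 = 888 pt.
888 − 23·18 = 474; ÷24 gives c = 19.75 pt.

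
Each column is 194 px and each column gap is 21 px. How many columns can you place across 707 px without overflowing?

3 columns

3 columns: 3·194 + 2·21 = 624 px ≤ 707.
4 columns: 839 px > 707. So 3.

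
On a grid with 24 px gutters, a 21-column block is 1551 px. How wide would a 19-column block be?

Subtracting 20 gutters of 24 leaves 1071 for 21 columns, so c = 51 px.
19-column span = 19·51 + 18·24 = 1401 px.

1401 px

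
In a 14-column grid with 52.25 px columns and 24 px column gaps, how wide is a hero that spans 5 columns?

357.25 px

5 columns plus 4 column gaps: 261.25 + 96 = 357.25 px.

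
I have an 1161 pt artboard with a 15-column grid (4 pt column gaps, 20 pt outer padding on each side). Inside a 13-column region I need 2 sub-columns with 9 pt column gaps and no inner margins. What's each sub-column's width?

481 pt

Inside the margins: 1161 − 40 = 1121 pt.
15c + 14·4 = 1121 → 15c = 1065 → c = 71 pt.
13-column span = 13·71 + 12·4 = 971 pt.
2d + 1·9 = 971 → 2d = 962 → d = 481 pt.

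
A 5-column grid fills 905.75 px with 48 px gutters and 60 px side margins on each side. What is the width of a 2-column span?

Take off 120 px of margins, leaving 785.75 px.
5c + 4·48 = 785.75 → 5c = 593.75 → c = 118.75 px.
Span of 2: 2·118.75 + 1·48 = 237.5 + 48 = 285.5 px.

285.5 px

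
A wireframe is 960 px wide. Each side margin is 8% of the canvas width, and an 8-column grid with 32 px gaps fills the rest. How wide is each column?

Margins: 8% × 960 = 76.8 px each, so content = 960 − 153.6 = 806.4 px.
Subtracting 7 gaps of 32 leaves 582.4 for 8 columns, so c = 72.8 px.

72.8 px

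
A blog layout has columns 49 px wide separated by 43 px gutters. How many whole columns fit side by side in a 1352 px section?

k columns need k·49 + (k−1)·43 = k·92 − 43.
k·92 − 43 ≤ 1352 → k ≤ 1395 / 92 ≈ 15.16, so k = 15.

15 columns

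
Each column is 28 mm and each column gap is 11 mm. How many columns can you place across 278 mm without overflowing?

Each extra column adds 28 + 11 = 39 mm.
(278 + 11) / 39 = 7.41, so 7 columns fit.

7 columns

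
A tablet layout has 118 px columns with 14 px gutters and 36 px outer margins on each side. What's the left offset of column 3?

300 px

Before column 3: the margin + 2 columns + 2 gutters.
Offset = 36 + 2·(118 + 14) = 36 + 264 = 300 px.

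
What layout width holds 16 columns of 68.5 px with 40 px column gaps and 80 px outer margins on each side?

Total width: 2·80 + 16·68.5 + 15·40 = 1856 px.

1856 px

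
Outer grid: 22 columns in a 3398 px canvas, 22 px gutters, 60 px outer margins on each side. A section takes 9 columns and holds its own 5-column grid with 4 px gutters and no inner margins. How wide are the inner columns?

262.4 px

Inside the margins: 3398 − 120 = 3278 px.
22 columns + 21 gutters: 22c + 21·22 = 3278.
22c = 3278 − 462 = 2816, so c = 128 px.
9-column span = 9·128 + 8·22 = 1328 px.
5 columns + 4 gutters: 5d + 4·4 = 1328.
5d = 1328 − 16 = 1312, so d = 262.4 px.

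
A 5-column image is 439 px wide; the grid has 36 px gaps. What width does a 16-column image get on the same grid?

1484 px

5 columns + 4 gaps: 5c + 4·36 = 439.
5c = 439 − 144 = 295, so c = 59 px.
16-column span = 16·59 + 15·36 = 1484 px.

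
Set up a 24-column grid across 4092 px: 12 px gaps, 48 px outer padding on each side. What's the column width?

155 px

Take off 96 px of margins, leaving 3996 px.
Subtracting 23 gaps of 12 leaves 3720 for 24 columns, so c = 155 px.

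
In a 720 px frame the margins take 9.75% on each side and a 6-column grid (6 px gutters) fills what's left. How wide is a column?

91.6 px

Margins: 9.75% × 720 = 70.2 px each, so content = 720 − 140.4 = 579.6 px.
579.6 − 5·6 = 549.6; ÷6 gives c = 91.6 px.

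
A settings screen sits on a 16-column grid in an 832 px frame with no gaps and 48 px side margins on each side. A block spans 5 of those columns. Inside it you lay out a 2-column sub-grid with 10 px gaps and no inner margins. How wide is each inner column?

110 px

Take off 96 px of margins, leaving 736 px.
736 / 16 = 46 px per column.
5-column span = 5·46 = 230 px.
2d + 1·10 = 230 → 2d = 220 → d = 110 px.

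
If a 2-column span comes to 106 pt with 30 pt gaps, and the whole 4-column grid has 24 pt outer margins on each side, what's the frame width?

290 pt

106 − 1·30 = 76; ÷2 gives c = 38 pt.
Adding margins, columns and gutters: 48 + 152 + 90 = 290 pt.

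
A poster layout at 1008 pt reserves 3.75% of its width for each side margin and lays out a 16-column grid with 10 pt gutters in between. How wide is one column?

48.9 pt

1008 × (1 − 2·3.75%) = 1008 × 92.5% = 932.4 pt for the columns.
932.4 − 15·10 = 782.4; ÷16 gives c = 48.9 pt.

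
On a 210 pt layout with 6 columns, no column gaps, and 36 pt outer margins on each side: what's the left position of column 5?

128 pt

Take off 72 pt of margins, leaving 138 pt.
138 / 6 = 23 pt per column.
Column 5 starts at margin + 4·(column + gutter) = 36 + 4·23 = 128 pt.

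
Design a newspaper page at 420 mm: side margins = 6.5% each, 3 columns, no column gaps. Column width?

121.8 mm

420 × (1 − 2·6.5%) = 420 × 87% = 365.4 mm for the columns.
3c = 365.4 → c = 121.8 mm.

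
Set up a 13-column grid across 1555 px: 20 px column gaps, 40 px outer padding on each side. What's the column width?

Subtract both margins: 1555 − 2·40 = 1475 px.
Subtracting 12 column gaps of 20 leaves 1235 for 13 columns, so c = 95 px.

95 px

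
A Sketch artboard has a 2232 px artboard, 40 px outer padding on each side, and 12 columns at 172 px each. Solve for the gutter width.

Take off 80 px of margins, leaving 2152 px.
12 columns take 12·172 = 2064 px; remaining 88 splits into 11 gutters.
g = 88 / 11 = 8 px.

8 px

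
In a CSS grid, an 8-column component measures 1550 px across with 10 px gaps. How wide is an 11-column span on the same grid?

2135 px

1550 − 7·10 = 1480; ÷8 gives c = 185 px.
Span of 11: 11·185 + 10·10 = 2035 + 100 = 2135 px.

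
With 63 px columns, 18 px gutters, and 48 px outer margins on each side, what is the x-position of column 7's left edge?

Before column 7: the margin + 6 columns + 6 gutters.
Offset = 48 + 6·(63 + 18) = 48 + 486 = 534 px.

534 px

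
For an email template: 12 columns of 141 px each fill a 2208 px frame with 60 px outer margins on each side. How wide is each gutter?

36 px

Inside the margins: 2208 − 120 = 2088 px.
12 columns take 12·141 = 1692 px; remaining 396 splits into 11 gutters.
g = 396 / 11 = 36 px.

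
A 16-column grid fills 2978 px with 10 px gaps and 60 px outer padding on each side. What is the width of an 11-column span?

Subtract both margins: 2978 − 2·60 = 2858 px.
16c + 15·10 = 2858 → 16c = 2708 → c = 169.25 px.
Span of 11: 11·169.25 + 10·10 = 1861.75 + 100 = 1961.75 px.

1961.75 px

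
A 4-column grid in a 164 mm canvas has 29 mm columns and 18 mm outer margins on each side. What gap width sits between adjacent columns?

Take off 36 mm of margins, leaving 128 mm.
4·29 + 3g = 128 → 3g = 12 → g = 4 mm.

4 mm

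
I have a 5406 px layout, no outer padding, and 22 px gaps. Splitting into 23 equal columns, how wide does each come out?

5406 − 22·22 = 4922; ÷23 gives c = 214 px.

214 px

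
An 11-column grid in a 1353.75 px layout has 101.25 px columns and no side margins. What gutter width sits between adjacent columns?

24 px

Columns use 1113.75 px, leaving 240 px across 10 gutters = 24 px each.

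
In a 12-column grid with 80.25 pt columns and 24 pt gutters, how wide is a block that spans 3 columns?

3 columns plus 2 gutters: 240.75 + 48 = 288.75 pt.

288.75 pt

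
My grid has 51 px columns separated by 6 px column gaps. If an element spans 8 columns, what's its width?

450 px

8-column span = 8·51 + 7·6 = 450 px.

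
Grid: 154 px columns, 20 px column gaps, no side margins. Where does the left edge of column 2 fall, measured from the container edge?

174 px

Each column+gutter stride is 174 px; with no margin, 1 of them is 174 px.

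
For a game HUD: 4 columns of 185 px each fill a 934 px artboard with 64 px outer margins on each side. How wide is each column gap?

Take off 128 px of margins, leaving 806 px.
4·185 + 3g = 806 → 3g = 66 → g = 22 px.

22 px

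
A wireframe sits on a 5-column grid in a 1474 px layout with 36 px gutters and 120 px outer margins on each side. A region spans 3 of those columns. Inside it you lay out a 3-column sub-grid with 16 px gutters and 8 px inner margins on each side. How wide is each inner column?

Subtract both margins: 1474 − 2·120 = 1234 px.
5c + 4·36 = 1234 → 5c = 1090 → c = 218 px.
3 columns plus 2 gutters: 654 + 72 = 726 px.
Inner content = 726 − 2·8 = 710 px.
Subtracting 2 gutters of 16 leaves 678 for 3 columns, so d = 226 px.

226 px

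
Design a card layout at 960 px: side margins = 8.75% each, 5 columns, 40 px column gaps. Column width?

960 × (1 − 2·8.75%) = 960 × 82.5% = 792 px for the columns.
5 columns + 4 column gaps: 5c + 4·40 = 792.
5c = 792 − 160 = 632, so c = 126.4 px.

126.4 px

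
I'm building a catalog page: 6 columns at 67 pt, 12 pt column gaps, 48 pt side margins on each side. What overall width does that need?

558 pt

Total width: 2·48 + 6·67 + 5·12 = 558 pt.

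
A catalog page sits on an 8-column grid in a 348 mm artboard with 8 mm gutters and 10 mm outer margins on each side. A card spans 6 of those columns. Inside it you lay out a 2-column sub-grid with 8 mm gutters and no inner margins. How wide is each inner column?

Outer content = 348 − 2·10 = 328 mm.
Subtracting 7 gutters of 8 leaves 272 for 8 columns, so c = 34 mm.
Span of 6: 6·34 + 5·8 = 204 + 40 = 244 mm.
244 − 1·8 = 236; ÷2 gives d = 118 mm.

118 mm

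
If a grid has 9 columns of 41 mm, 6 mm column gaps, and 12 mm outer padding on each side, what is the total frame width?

Frame = 2·12 + 9·41 + 8·6 = 24 + 369 + 48 = 441 mm.

441 mm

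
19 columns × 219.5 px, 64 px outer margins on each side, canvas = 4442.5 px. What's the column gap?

Take off 128 px of margins, leaving 4314.5 px.
Columns use 4170.5 px, leaving 144 px across 18 column gaps = 8 px each.

8 px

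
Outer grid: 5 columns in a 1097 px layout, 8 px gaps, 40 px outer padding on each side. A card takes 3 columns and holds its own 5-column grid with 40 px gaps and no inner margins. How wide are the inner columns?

89.4 px

Subtract both margins: 1097 − 2·40 = 1017 px.
5c + 4·8 = 1017 → 5c = 985 → c = 197 px.
Span of 3: 3·197 + 2·8 = 591 + 16 = 607 px.
5d + 4·40 = 607 → 5d = 447 → d = 89.4 px.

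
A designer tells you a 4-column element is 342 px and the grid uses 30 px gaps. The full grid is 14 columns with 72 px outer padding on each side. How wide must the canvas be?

1416 px

4c + 3·30 = 342 → 4c = 252 → c = 63 px.
Canvas = 2·72 + 14·63 + 13·30 = 144 + 882 + 390 = 1416 px.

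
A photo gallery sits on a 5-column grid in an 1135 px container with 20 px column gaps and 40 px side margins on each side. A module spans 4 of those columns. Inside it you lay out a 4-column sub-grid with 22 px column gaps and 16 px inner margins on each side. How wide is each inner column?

185.5 px

Take off 80 px of margins, leaving 1055 px.
5c + 4·20 = 1055 → 5c = 975 → c = 195 px.
4-column span = 4·195 + 3·20 = 840 px.
Inner content = 840 − 2·16 = 808 px.
4d + 3·22 = 808 → 4d = 742 → d = 185.5 px.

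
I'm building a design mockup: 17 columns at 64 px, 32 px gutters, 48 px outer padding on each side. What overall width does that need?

1696 px

Canvas = 2·48 + 17·64 + 16·32 = 96 + 1088 + 512 = 1696 px.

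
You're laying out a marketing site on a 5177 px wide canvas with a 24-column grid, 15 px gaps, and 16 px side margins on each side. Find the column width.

200 px

Inside the margins: 5177 − 32 = 5145 px.
24c + 23·15 = 5145 → 24c = 4800 → c = 200 px.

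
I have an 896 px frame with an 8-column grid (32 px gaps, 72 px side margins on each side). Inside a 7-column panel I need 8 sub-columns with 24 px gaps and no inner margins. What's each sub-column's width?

60.75 px

Inside the margins: 896 − 144 = 752 px.
752 − 7·32 = 528; ÷8 gives c = 66 px.
7-column span = 7·66 + 6·32 = 654 px.
Subtracting 7 gaps of 24 leaves 486 for 8 columns, so d = 60.75 px.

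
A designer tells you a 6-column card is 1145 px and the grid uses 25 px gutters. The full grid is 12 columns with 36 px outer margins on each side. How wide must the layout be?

2387 px

1145 − 5·25 = 1020; ÷6 gives c = 170 px.
Layout = 2·36 + 12·170 + 11·25 = 72 + 2040 + 275 = 2387 px.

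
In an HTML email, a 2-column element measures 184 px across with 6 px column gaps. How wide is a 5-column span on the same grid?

469 px

184 − 1·6 = 178; ÷2 gives c = 89 px.
Span of 5: 5·89 + 4·6 = 445 + 24 = 469 px.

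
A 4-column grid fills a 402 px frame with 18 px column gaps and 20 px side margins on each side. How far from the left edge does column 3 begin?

Content = 402 − 2·20 = 362 px.
4 columns + 3 column gaps: 4c + 3·18 = 362.
4c = 362 − 54 = 308, so c = 77 px.
Before column 3: the margin + 2 columns + 2 column gaps.
Offset = 20 + 2·(77 + 18) = 20 + 190 = 210 px.

210 px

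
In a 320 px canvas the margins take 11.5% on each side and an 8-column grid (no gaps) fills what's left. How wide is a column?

30.8 px

Margins: 11.5% × 320 = 36.8 px each, so content = 320 − 73.6 = 246.4 px.
With no gaps, each column is 246.4/8 = 30.8 px.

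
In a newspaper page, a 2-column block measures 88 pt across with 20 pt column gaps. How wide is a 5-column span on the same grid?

250 pt

88 − 1·20 = 68; ÷2 gives c = 34 pt.
Span of 5: 5·34 + 4·20 = 170 + 80 = 250 pt.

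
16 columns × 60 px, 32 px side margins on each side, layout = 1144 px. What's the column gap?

8 px

Subtract both margins: 1144 − 2·32 = 1080 px.
Columns use 960 px, leaving 120 px across 15 column gaps = 8 px each.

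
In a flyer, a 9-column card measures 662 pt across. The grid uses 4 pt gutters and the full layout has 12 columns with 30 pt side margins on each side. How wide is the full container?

944 pt

9c + 8·4 = 662 → 9c = 630 → c = 70 pt.
Container = 2·30 + 12·70 + 11·4 = 60 + 840 + 44 = 944 pt.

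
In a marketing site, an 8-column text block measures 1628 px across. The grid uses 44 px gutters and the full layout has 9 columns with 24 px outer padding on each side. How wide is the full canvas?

1628 − 7·44 = 1320; ÷8 gives c = 165 px.
Total width: 2·24 + 9·165 + 8·44 = 1885 px.

1885 px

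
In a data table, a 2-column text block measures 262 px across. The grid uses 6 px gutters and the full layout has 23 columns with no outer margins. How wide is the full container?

2c + 1·6 = 262 → 2c = 256 → c = 128 px.
Total width: 23·128 + 22·6 = 3076 px.

3076 px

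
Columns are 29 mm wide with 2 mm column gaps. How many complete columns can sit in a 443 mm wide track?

k columns need k·29 + (k−1)·2 = k·31 − 2.
k·31 − 2 ≤ 443 → k ≤ 445 / 31 ≈ 14.35, so k = 14.

14 columns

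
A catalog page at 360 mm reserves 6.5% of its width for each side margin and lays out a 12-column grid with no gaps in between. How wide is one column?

26.1 mm

Margins: 6.5% × 360 = 23.4 mm each, so content = 360 − 46.8 = 313.2 mm.
12c = 313.2 → c = 26.1 mm.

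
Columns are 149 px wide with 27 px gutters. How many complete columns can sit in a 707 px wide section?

4 columns: 4·149 + 3·27 = 677 px ≤ 707.
5 columns: 853 px > 707. So 4.

4 columns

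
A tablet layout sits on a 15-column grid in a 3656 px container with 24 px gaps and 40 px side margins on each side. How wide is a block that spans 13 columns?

Inside the margins: 3656 − 80 = 3576 px.
3576 − 14·24 = 3240; ÷15 gives c = 216 px.
13 columns plus 12 gaps: 2808 + 288 = 3096 px.

3096 px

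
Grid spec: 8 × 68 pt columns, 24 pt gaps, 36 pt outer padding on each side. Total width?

Frame = 2·36 + 8·68 + 7·24 = 72 + 544 + 168 = 784 pt.

784 pt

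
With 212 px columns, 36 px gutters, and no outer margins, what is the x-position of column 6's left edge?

1240 px

Each column+gutter stride is 248 px; with no margin, 5 of them is 1240 px.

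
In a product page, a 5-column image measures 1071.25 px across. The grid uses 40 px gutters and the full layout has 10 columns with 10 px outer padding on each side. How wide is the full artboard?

Subtracting 4 gutters of 40 leaves 911.25 for 5 columns, so c = 182.25 px.
Total width: 2·10 + 10·182.25 + 9·40 = 2202.5 px.

2202.5 px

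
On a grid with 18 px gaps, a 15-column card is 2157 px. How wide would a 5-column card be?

15c + 14·18 = 2157 → 15c = 1905 → c = 127 px.
5-column span = 5·127 + 4·18 = 707 px.

707 px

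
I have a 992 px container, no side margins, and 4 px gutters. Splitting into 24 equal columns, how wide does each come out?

37.5 px

Subtracting 23 gutters of 4 leaves 900 for 24 columns, so c = 37.5 px.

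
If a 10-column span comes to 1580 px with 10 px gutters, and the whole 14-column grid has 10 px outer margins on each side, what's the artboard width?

Subtracting 9 gutters of 10 leaves 1490 for 10 columns, so c = 149 px.
Total width: 2·10 + 14·149 + 13·10 = 2236 px.

2236 px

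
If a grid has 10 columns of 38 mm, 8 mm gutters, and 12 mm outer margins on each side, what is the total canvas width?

476 mm

Adding margins, columns and gutters: 24 + 380 + 72 = 476 mm.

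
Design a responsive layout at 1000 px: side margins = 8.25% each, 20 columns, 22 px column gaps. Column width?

Margins: 8.25% × 1000 = 82.5 px each, so content = 1000 − 165 = 835 px.
835 − 19·22 = 417; ÷20 gives c = 20.85 px.

20.85 px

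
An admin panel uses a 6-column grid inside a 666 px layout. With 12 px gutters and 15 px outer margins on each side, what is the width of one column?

Content width = 666 − 2·15 = 636 px.
Subtracting 5 gutters of 12 leaves 576 for 6 columns, so c = 96 px.

96 px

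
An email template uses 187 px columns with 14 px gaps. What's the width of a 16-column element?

3202 px

16 columns plus 15 gaps: 2992 + 210 = 3202 px.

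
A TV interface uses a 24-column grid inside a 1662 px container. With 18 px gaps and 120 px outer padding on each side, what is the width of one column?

42 px

Inside the margins: 1662 − 240 = 1422 px.
24c + 23·18 = 1422 → 24c = 1008 → c = 42 px.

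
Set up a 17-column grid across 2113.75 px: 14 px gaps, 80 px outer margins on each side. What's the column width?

Content width = 2113.75 − 2·80 = 1953.75 px.
1953.75 − 16·14 = 1729.75; ÷17 gives c = 101.75 px.

101.75 px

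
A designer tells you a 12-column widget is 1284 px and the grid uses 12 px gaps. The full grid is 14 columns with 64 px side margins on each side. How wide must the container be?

1628 px

Subtracting 11 gaps of 12 leaves 1152 for 12 columns, so c = 96 px.
Total width: 2·64 + 14·96 + 13·12 = 1628 px.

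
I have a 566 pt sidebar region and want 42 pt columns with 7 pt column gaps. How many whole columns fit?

Each extra column adds 42 + 7 = 49 pt.
(566 + 7) / 49 = 11.69, so 11 columns fit.

11 columns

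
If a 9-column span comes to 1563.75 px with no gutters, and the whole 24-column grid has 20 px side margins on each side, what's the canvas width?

4210 px

1563.75 / 9 = 173.75 px per column.
Canvas = 2·20 + 24·173.75 = 40 + 4170 = 4210 px.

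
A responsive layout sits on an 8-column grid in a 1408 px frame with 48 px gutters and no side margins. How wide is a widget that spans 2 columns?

316 px

1408 − 7·48 = 1072; ÷8 gives c = 134 px.
Span of 2: 2·134 + 1·48 = 268 + 48 = 316 px.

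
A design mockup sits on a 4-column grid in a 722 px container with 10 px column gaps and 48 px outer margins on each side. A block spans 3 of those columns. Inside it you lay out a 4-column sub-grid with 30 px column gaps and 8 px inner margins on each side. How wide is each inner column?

90.25 px

Subtract both margins: 722 − 2·48 = 626 px.
Subtracting 3 column gaps of 10 leaves 596 for 4 columns, so c = 149 px.
3 columns plus 2 column gaps: 447 + 20 = 467 px.
Inner content = 467 − 2·8 = 451 px.
4d + 3·30 = 451 → 4d = 361 → d = 90.25 px.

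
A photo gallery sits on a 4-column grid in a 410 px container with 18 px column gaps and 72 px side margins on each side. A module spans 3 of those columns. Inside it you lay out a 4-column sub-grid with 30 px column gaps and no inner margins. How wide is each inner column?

Outer content = 410 − 2·72 = 266 px.
266 − 3·18 = 212; ÷4 gives c = 53 px.
3-column span = 3·53 + 2·18 = 195 px.
195 − 3·30 = 105; ÷4 gives d = 26.25 px.

26.25 px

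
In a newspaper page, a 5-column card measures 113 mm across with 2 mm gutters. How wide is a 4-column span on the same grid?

90 mm

113 − 4·2 = 105; ÷5 gives c = 21 mm.
4 columns plus 3 gutters: 84 + 6 = 90 mm.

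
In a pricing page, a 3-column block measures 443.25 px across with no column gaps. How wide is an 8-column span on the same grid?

1182 px

443.25 / 3 = 147.75 px per column.
8-column span = 8·147.75 = 1182 px.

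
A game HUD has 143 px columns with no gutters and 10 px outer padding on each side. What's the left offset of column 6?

Each column+gutter stride is 143 px; 5 of them past the 10 px margin is 10 + 715 = 725 px.

725 px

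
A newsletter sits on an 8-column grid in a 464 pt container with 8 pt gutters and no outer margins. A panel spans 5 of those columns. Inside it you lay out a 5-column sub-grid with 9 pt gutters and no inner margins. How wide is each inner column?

50.2 pt

8c + 7·8 = 464 → 8c = 408 → c = 51 pt.
Span of 5: 5·51 + 4·8 = 255 + 32 = 287 pt.
5 columns + 4 gutters: 5d + 4·9 = 287.
5d = 287 − 36 = 251, so d = 50.2 pt.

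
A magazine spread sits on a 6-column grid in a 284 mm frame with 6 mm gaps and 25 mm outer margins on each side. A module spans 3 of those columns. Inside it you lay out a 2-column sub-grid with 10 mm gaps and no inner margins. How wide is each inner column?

52 mm

Outer content = 284 − 2·25 = 234 mm.
6c + 5·6 = 234 → 6c = 204 → c = 34 mm.
3 columns plus 2 gaps: 102 + 12 = 114 mm.
2 columns + 1 gap: 2d + 1·10 = 114.
2d = 114 − 10 = 104, so d = 52 mm.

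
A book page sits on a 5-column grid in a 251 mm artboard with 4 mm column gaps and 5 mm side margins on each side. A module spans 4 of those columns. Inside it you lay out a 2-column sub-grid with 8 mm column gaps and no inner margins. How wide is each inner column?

92 mm

Outer content = 251 − 2·5 = 241 mm.
Subtracting 4 column gaps of 4 leaves 225 for 5 columns, so c = 45 mm.
Span of 4: 4·45 + 3·4 = 180 + 12 = 192 mm.
Subtracting 1 column gap of 8 leaves 184 for 2 columns, so d = 92 mm.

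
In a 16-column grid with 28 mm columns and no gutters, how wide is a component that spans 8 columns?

8-column span = 8·28 = 224 mm.

224 mm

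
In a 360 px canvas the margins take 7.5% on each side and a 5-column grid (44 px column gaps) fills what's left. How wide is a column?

360 × (1 − 2·7.5%) = 360 × 85% = 306 px for the columns.
5c + 4·44 = 306 → 5c = 130 → c = 26 px.

26 px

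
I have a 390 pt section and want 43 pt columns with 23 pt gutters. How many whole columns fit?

Each extra column adds 43 + 23 = 66 pt.
(390 + 23) / 66 = 6.26, so 6 columns fit.

6 columns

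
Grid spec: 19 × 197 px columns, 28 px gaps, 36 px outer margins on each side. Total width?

4319 px

Container = 2·36 + 19·197 + 18·28 = 72 + 3743 + 504 = 4319 px.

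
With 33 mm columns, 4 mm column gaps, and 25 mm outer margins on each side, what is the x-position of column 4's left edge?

Column 4 starts at margin + 3·(column + gutter) = 25 + 3·37 = 136 mm.

136 mm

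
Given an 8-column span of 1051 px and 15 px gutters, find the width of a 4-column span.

Subtracting 7 gutters of 15 leaves 946 for 8 columns, so c = 118.25 px.
4 columns plus 3 gutters: 473 + 45 = 518 px.

518 px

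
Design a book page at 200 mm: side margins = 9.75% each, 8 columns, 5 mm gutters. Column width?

200 × (1 − 2·9.75%) = 200 × 80.5% = 161 mm for the columns.
161 − 7·5 = 126; ÷8 gives c = 15.75 mm.

15.75 mm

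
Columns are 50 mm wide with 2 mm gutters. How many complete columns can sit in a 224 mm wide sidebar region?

4 columns

k columns need k·50 + (k−1)·2 = k·52 − 2.
k·52 − 2 ≤ 224 → k ≤ 226 / 52 ≈ 4.35, so k = 4.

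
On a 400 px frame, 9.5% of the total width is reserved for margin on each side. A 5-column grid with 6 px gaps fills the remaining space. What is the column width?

60 px

400 × (1 − 2·9.5%) = 400 × 81% = 324 px for the columns.
5 columns + 4 gaps: 5c + 4·6 = 324.
5c = 324 − 24 = 300, so c = 60 px.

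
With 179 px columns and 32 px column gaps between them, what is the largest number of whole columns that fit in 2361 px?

Each extra column adds 179 + 32 = 211 px.
(2361 + 32) / 211 = 11.34, so 11 columns fit.

11 columns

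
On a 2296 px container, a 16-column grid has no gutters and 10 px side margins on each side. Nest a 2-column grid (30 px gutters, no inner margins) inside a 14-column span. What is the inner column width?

Outer content = 2296 − 2·10 = 2276 px.
With no gutters, each column is 2276/16 = 142.25 px.
14-column span = 14·142.25 = 1991.5 px.
2d + 1·30 = 1991.5 → 2d = 1961.5 → d = 980.75 px.

980.75 px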